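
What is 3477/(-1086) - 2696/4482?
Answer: -3085295/811242 ≈ -3.8032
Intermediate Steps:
3477/(-1086) - 2696/4482 = 3477*(-1/1086) - 2696*1/4482 = -1159/362 - 1348/2241 = -3085295/811242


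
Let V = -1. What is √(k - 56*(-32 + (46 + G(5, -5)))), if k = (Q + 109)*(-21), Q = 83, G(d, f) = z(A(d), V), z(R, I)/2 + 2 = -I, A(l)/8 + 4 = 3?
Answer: 28*I*√6 ≈ 68.586*I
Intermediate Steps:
A(l) = -8 (A(l) = -32 + 8*3 = -32 + 24 = -8)
z(R, I) = -4 - 2*I (z(R, I) = -4 + 2*(-I) = -4 - 2*I)
G(d, f) = -2 (G(d, f) = -4 - 2*(-1) = -4 + 2 = -2)
k = -4032 (k = (83 + 109)*(-21) = 192*(-21) = -4032)
√(k - 56*(-32 + (46 + G(5, -5)))) = √(-4032 - 56*(-32 + (46 - 2))) = √(-4032 - 56*(-32 + 44)) = √(-4032 - 56*12) = √(-4032 - 672) = √(-4704) = 28*I*√6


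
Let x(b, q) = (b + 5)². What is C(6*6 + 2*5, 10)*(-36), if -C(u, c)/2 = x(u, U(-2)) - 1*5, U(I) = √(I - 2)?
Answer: 186912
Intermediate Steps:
U(I) = √(-2 + I)
x(b, q) = (5 + b)²
C(u, c) = 10 - 2*(5 + u)² (C(u, c) = -2*((5 + u)² - 1*5) = -2*((5 + u)² - 5) = -2*(-5 + (5 + u)²) = 10 - 2*(5 + u)²)
C(6*6 + 2*5, 10)*(-36) = (10 - 2*(5 + (6*6 + 2*5))²)*(-36) = (10 - 2*(5 + (36 + 10))²)*(-36) = (10 - 2*(5 + 46)²)*(-36) = (10 - 2*51²)*(-36) = (10 - 2*2601)*(-36) = (10 - 5202)*(-36) = -5192*(-36) = 186912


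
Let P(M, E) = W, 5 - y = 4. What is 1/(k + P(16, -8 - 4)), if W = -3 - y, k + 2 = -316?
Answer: -1/322 ≈ -0.0031056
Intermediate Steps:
y = 1 (y = 5 - 1*4 = 5 - 4 = 1)
k = -318 (k = -2 - 316 = -318)
W = -4 (W = -3 - 1*1 = -3 - 1 = -4)
P(M, E) = -4
1/(k + P(16, -8 - 4)) = 1/(-318 - 4) = 1/(-322) = -1/322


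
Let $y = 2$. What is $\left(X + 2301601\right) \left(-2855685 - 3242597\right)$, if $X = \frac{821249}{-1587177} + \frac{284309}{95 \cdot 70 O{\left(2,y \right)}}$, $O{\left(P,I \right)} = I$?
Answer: $- \frac{148145506668257462798113}{10554727050} \approx -1.4036 \cdot 10^{13}$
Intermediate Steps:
$X = \frac{440326093993}{21109454100}$ ($X = \frac{821249}{-1587177} + \frac{284309}{95 \cdot 70 \cdot 2} = 821249 \left(- \frac{1}{1587177}\right) + \frac{284309}{6650 \cdot 2} = - \frac{821249}{1587177} + \frac{284309}{13300} = \frac{440326093993}{21109454100} \approx 20.859$)
$\left(X + 2301601\right) \left(-2855685 - 3242597\right) = \left(\frac{440326093993}{21109454100} + 2301601\right) \left(-2855685 - 3242597\right) = \frac{48585980992108093}{21109454100} \left(-6098282\right) = - \frac{148145506668257462798113}{10554727050}$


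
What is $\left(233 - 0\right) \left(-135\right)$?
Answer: $-31455$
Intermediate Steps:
$\left(233 - 0\right) \left(-135\right) = \left(233 + 0\right) \left(-135\right) = 233 \left(-135\right) = -31455$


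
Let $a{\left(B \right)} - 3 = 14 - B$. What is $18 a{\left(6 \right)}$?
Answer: $198$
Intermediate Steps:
$a{\left(B \right)} = 17 - B$ ($a{\left(B \right)} = 3 - \left(-14 + B\right) = 17 - B$)
$18 a{\left(6 \right)} = 18 \left(17 - 6\right) = 18 \cdot 11 = 198$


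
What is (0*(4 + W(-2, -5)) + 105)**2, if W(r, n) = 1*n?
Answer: 11025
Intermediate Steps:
W(r, n) = n
(0*(4 + W(-2, -5)) + 105)**2 = (0*(4 - 5) + 105)**2 = (0*(-1) + 105)**2 = (0 + 105)**2 = 105**2 = 11025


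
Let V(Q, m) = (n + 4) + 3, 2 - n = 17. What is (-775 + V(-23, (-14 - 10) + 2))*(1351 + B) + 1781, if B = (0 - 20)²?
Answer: -1369252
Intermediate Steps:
n = -15 (n = 2 - 1*17 = 2 - 17 = -15)
B = 400 (B = (-20)² = 400)
V(Q, m) = -8 (V(Q, m) = (-15 + 4) + 3 = -11 + 3 = -8)
(-775 + V(-23, (-14 - 10) + 2))*(1351 + B) + 1781 = (-775 - 8)*(1351 + 400) + 1781 = -783*1751 + 1781 = -1371033 + 1781 = -1369252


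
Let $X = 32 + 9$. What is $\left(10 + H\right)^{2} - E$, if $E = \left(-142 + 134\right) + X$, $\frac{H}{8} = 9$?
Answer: $6691$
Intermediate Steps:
$X = 41$
$H = 72$ ($H = 8 \cdot 9 = 72$)
$E = 33$ ($E = \left(-142 + 134\right) + 41 = -8 + 41 = 33$)
$\left(10 + H\right)^{2} - E = \left(10 + 72\right)^{2} - 33 = 82^{2} - 33 = 6724 - 33 = 6691$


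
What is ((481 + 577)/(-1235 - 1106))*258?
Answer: -272964/2341 ≈ -116.60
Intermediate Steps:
((481 + 577)/(-1235 - 1106))*258 = (1058/(-2341))*258 = (1058*(-1/2341))*258 = -1058/2341*258 = -272964/2341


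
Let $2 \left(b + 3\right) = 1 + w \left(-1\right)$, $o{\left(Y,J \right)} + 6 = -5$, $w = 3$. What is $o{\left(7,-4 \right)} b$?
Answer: $44$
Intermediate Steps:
$o{\left(Y,J \right)} = -11$ ($o{\left(Y,J \right)} = -6 - 5 = -11$)
$b = -4$ ($b = -3 + \frac{1 + 3 \left(-1\right)}{2} = -3 + \frac{1 - 3}{2} = -3 + \frac{1}{2} \left(-2\right) = -3 - 1 = -4$)
$o{\left(7,-4 \right)} b = \left(-11\right) \left(-4\right) = 44$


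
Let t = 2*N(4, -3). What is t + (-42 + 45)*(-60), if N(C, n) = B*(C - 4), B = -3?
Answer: -180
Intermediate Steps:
N(C, n) = 12 - 3*C (N(C, n) = -3*(C - 4) = -3*(-4 + C) = 12 - 3*C)
t = 0 (t = 2*(12 - 3*4) = 2*(12 - 12) = 2*0 = 0)
t + (-42 + 45)*(-60) = 0 + (-42 + 45)*(-60) = 0 + 3*(-60) = 0 - 180 = -180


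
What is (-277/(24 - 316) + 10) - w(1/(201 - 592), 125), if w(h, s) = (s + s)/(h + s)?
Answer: 63853589/7135604 ≈ 8.9486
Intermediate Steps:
w(h, s) = 2*s/(h + s) (w(h, s) = (2*s)/(h + s) = 2*s/(h + s))
(-277/(24 - 316) + 10) - w(1/(201 - 592), 125) = (-277/(24 - 316) + 10) - 2*125/(1/(201 - 592) + 125) = (-277/(-292) + 10) - 2*125/(1/(-391) + 125) = (-1/292*(-277) + 10) - 2*125/(-1/391 + 125) = (277/292 + 10) - 2*125/48874/391 = 3197/292 - 2*125*391/48874 = 3197/292 - 1*48875/24437 = 3197/292 - 48875/24437 = 63853589/7135604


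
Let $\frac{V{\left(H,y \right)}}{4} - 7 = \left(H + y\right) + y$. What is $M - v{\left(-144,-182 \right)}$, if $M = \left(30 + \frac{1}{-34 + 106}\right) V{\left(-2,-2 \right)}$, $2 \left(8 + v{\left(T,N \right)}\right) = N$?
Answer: $\frac{3943}{18} \approx 219.06$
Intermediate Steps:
$v{\left(T,N \right)} = -8 + \frac{N}{2}$
$V{\left(H,y \right)} = 28 + 4 H + 8 y$ ($V{\left(H,y \right)} = 28 + 4 \left(\left(H + y\right) + y\right) = 28 + 4 \left(H + 2 y\right) = 28 + \left(4 H + 8 y\right) = 28 + 4 H + 8 y$)
$M = \frac{2161}{18}$ ($M = \left(30 + \frac{1}{-34 + 106}\right) \left(28 + 4 \left(-2\right) + 8 \left(-2\right)\right) = \left(30 + \frac{1}{72}\right) \left(28 - 8 - 16\right) = \left(30 + \frac{1}{72}\right) 4 = \frac{2161}{72} \cdot 4 = \frac{2161}{18} \approx 120.06$)
$M - v{\left(-144,-182 \right)} = \frac{2161}{18} - \left(-8 + \frac{1}{2} \left(-182\right)\right) = \frac{2161}{18} - \left(-8 - 91\right) = \frac{2161}{18} - -99 = \frac{2161}{18} + 99 = \frac{3943}{18}$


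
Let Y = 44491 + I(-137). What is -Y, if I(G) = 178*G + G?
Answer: -19968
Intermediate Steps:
I(G) = 179*G
Y = 19968 (Y = 44491 + 179*(-137) = 44491 - 24523 = 19968)
-Y = -1*19968 = -19968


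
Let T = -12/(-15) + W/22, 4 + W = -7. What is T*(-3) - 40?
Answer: -409/10 ≈ -40.900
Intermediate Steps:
W = -11 (W = -4 - 7 = -11)
T = 3/10 (T = -12/(-15) - 11/22 = -12*(-1/15) - 11*1/22 = ⅘ - ½ = 3/10 ≈ 0.30000)
T*(-3) - 40 = (3/10)*(-3) - 40 = -9/10 - 40 = -409/10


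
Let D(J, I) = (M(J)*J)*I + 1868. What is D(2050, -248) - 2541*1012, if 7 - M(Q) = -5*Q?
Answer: -5217228424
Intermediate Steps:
M(Q) = 7 + 5*Q (M(Q) = 7 - (-5)*Q = 7 + 5*Q)
D(J, I) = 1868 + I*J*(7 + 5*J) (D(J, I) = ((7 + 5*J)*J)*I + 1868 = (J*(7 + 5*J))*I + 1868 = I*J*(7 + 5*J) + 1868 = 1868 + I*J*(7 + 5*J))
D(2050, -248) - 2541*1012 = (1868 - 248*2050*(7 + 5*2050)) - 2541*1012 = (1868 - 248*2050*(7 + 10250)) - 2571492 = (1868 - 248*2050*10257) - 2571492 = (1868 - 5214658800) - 2571492 = -5214656932 - 2571492 = -5217228424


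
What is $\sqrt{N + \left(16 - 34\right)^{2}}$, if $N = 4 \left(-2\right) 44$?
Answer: $2 i \sqrt{7} \approx 5.2915 i$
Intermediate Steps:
$N = -352$ ($N = \left(-8\right) 44 = -352$)
$\sqrt{N + \left(16 - 34\right)^{2}} = \sqrt{-352 + \left(16 - 34\right)^{2}} = \sqrt{-352 + \left(-18\right)^{2}} = \sqrt{-352 + 324} = \sqrt{-28} = 2 i \sqrt{7}$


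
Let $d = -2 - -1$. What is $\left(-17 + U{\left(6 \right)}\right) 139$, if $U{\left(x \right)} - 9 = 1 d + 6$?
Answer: $-417$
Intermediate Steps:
$d = -1$ ($d = -2 + \left(-2 + 3\right) = -2 + 1 = -1$)
$U{\left(x \right)} = 14$ ($U{\left(x \right)} = 9 + \left(1 \left(-1\right) + 6\right) = 9 + \left(-1 + 6\right) = 9 + 5 = 14$)
$\left(-17 + U{\left(6 \right)}\right) 139 = \left(-17 + 14\right) 139 = \left(-3\right) 139 = -417$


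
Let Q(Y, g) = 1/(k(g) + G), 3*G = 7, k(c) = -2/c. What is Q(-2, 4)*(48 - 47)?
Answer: 6/11 ≈ 0.54545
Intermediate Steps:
G = 7/3 (G = (1/3)*7 = 7/3 ≈ 2.3333)
Q(Y, g) = 1/(7/3 - 2/g) (Q(Y, g) = 1/(-2/g + 7/3) = 1/(7/3 - 2/g))
Q(-2, 4)*(48 - 47) = (3*4/(-6 + 7*4))*(48 - 47) = (3*4/(-6 + 28))*1 = (3*4/22)*1 = (3*4*(1/22))*1 = (6/11)*1 = 6/11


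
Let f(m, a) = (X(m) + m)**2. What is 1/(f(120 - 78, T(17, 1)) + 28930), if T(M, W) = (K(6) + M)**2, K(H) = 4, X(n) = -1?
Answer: 1/30611 ≈ 3.2668e-5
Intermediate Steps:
T(M, W) = (4 + M)**2
f(m, a) = (-1 + m)**2
1/(f(120 - 78, T(17, 1)) + 28930) = 1/((-1 + (120 - 78))**2 + 28930) = 1/((-1 + 42)**2 + 28930) = 1/(41**2 + 28930) = 1/(1681 + 28930) = 1/30611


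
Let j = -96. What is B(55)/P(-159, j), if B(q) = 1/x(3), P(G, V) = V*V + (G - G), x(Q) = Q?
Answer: 1/27648 ≈ 3.6169e-5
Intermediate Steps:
P(G, V) = V² (P(G, V) = V² + 0 = V²)
B(q) = ⅓ (B(q) = 1/3 = ⅓)
B(55)/P(-159, j) = 1/(3*((-96)²)) = (⅓)/9216 = (⅓)*(1/9216) = 1/27648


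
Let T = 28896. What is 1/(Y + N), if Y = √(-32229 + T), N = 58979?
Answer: 58979/3478525774 - I*√3333/3478525774 ≈ 1.6955e-5 - 1.6597e-8*I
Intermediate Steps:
Y = I*√3333 (Y = √(-32229 + 28896) = √(-3333) = I*√3333 ≈ 57.732*I)
1/(Y + N) = 1/(I*√3333 + 58979) = 1/(58979 + I*√3333)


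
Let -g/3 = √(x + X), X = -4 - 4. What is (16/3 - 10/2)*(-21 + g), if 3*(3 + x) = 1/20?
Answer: -7 - I*√9885/30 ≈ -7.0 - 3.3141*I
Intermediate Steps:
X = -8
x = -179/60 (x = -3 + (⅓)/20 = -3 + (⅓)*(1/20) = -3 + 1/60 = -179/60 ≈ -2.9833)
g = -I*√9885/10 (g = -3*√(-179/60 - 8) = -I*√9885/10 ≈ -9.9423*I)
(16/3 - 10/2)*(-21 + g) = (16/3 - 10/2)*(-21 - I*√9885/10) = (16*(⅓) - 10*½)*(-21 - I*√9885/10) = (16/3 - 5)*(-21 - I*√9885/10) = (-21 - I*√9885/10)/3 = -7 - I*√9885/30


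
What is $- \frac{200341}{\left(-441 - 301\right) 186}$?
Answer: $\frac{200341}{138012} \approx 1.4516$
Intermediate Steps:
$- \frac{200341}{\left(-441 - 301\right) 186} = - \frac{200341}{\left(-742\right) 186} = - \frac{200341}{-138012} = \left(-200341\right) \left(- \frac{1}{138012}\right) = \frac{200341}{138012}$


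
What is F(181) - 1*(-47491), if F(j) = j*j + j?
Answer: 80433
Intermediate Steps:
F(j) = j + j**2 (F(j) = j**2 + j = j + j**2)
F(181) - 1*(-47491) = 181*(1 + 181) - 1*(-47491) = 181*182 + 47491 = 32942 + 47491 = 80433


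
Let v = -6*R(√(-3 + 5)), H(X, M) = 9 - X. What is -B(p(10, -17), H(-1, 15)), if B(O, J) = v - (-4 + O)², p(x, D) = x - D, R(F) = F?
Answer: 529 + 6*√2 ≈ 537.49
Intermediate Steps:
v = -6*√2 (v = -6*√(-3 + 5) = -6*√2 ≈ -8.4853)
B(O, J) = -(-4 + O)² - 6*√2 (B(O, J) = -6*√2 - (-4 + O)² = -(-4 + O)² - 6*√2)
-B(p(10, -17), H(-1, 15)) = -(-(-4 + (10 - 1*(-17)))² - 6*√2) = -(-(-4 + (10 + 17))² - 6*√2) = -(-(-4 + 27)² - 6*√2) = -(-1*23² - 6*√2) = -(-1*529 - 6*√2) = -(-529 - 6*√2) = 529 + 6*√2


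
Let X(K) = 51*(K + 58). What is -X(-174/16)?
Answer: -19227/8 ≈ -2403.4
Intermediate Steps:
X(K) = 2958 + 51*K (X(K) = 51*(58 + K) = 2958 + 51*K)
-X(-174/16) = -(2958 + 51*(-174/16)) = -(2958 + 51*(-174*1/16)) = -(2958 + 51*(-87/8)) = -(2958 - 4437/8) = -1*19227/8 = -19227/8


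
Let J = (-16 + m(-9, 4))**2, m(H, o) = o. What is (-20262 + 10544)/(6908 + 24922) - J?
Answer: -2296619/15915 ≈ -144.31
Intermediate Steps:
J = 144 (J = (-16 + 4)**2 = (-12)**2 = 144)
(-20262 + 10544)/(6908 + 24922) - J = (-20262 + 10544)/(6908 + 24922) - 1*144 = -9718/31830 - 144 = -9718*1/31830 - 144 = -4859/15915 - 144 = -2296619/15915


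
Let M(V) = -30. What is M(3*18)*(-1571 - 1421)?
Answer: 89760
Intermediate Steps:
M(3*18)*(-1571 - 1421) = -30*(-1571 - 1421) = -30*(-2992) = 89760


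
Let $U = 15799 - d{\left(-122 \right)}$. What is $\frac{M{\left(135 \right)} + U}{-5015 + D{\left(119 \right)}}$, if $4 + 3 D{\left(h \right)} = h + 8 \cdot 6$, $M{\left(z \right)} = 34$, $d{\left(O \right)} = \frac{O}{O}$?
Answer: $- \frac{23748}{7441} \approx -3.1915$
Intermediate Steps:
$d{\left(O \right)} = 1$
$U = 15798$ ($U = 15799 - 1 = 15798$)
$D{\left(h \right)} = \frac{44}{3} + \frac{h}{3}$ ($D{\left(h \right)} = - \frac{4}{3} + \frac{h + 8 \cdot 6}{3} = - \frac{4}{3} + \frac{h + 48}{3} = - \frac{4}{3} + \frac{48 + h}{3} = - \frac{4}{3} + \left(16 + \frac{h}{3}\right) = \frac{44}{3} + \frac{h}{3}$)
$\frac{M{\left(135 \right)} + U}{-5015 + D{\left(119 \right)}} = \frac{34 + 15798}{-5015 + \left(\frac{44}{3} + \frac{1}{3} \cdot 119\right)} = \frac{15832}{-5015 + \left(\frac{44}{3} + \frac{119}{3}\right)} = \frac{15832}{-5015 + \frac{163}{3}} = \frac{15832}{- \frac{14882}{3}} = 15832 \left(- \frac{3}{14882}\right) = - \frac{23748}{7441}$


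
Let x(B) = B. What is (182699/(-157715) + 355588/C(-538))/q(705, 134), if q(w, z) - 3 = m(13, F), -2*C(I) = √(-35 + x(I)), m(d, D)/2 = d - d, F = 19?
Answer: -182699/473145 + 711176*I*√573/1719 ≈ -0.38614 + 9903.3*I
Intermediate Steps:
m(d, D) = 0 (m(d, D) = 2*(d - d) = 2*0 = 0)
C(I) = -√(-35 + I)/2
q(w, z) = 3 (q(w, z) = 3 + 0 = 3)
(182699/(-157715) + 355588/C(-538))/q(705, 134) = (182699/(-157715) + 355588/((-√(-35 - 538)/2)))/3 = (182699*(-1/157715) + 355588/((-I*√573/2)))*(⅓) = (-182699/157715 + 355588/((-I*√573/2)))*(⅓) = (-182699/157715 + 355588*(2*I*√573/573))*(⅓) = (-182699/157715 + 711176*I*√573/573)*(⅓) = -182699/473145 + 711176*I*√573/1719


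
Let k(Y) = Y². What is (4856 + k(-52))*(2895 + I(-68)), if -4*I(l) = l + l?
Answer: 22143240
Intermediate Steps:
I(l) = -l/2 (I(l) = -(l + l)/4 = -l/2)
(4856 + k(-52))*(2895 + I(-68)) = (4856 + (-52)²)*(2895 - ½*(-68)) = (4856 + 2704)*(2895 + 34) = 7560*2929 = 22143240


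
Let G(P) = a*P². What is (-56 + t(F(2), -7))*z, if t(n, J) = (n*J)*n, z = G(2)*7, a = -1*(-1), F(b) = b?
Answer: -2352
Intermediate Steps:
a = 1
G(P) = P² (G(P) = 1*P² = P²)
z = 28 (z = 2²*7 = 4*7 = 28)
t(n, J) = J*n² (t(n, J) = (J*n)*n = J*n²)
(-56 + t(F(2), -7))*z = (-56 - 7*2²)*28 = (-56 - 7*4)*28 = (-56 - 28)*28 = -84*28 = -2352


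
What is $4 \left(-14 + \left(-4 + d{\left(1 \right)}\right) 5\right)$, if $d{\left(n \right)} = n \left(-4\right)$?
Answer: $-216$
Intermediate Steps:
$d{\left(n \right)} = - 4 n$
$4 \left(-14 + \left(-4 + d{\left(1 \right)}\right) 5\right) = 4 \left(-14 + \left(-4 - 4\right) 5\right) = 4 \left(-14 - 40\right) = 4 \left(-54\right) = -216$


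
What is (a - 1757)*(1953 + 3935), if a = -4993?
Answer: -39744000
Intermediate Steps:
(a - 1757)*(1953 + 3935) = (-4993 - 1757)*(1953 + 3935) = -6750*5888 = -39744000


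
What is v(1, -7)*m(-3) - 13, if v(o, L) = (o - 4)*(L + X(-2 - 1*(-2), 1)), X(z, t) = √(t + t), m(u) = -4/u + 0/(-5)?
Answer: 15 - 4*√2 ≈ 9.3431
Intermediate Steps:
m(u) = -4/u (m(u) = -4/u + 0*(-⅕) = -4/u + 0 = -4/u)
X(z, t) = √2*√t (X(z, t) = √(2*t) = √2*√t)
v(o, L) = (-4 + o)*(L + √2) (v(o, L) = (o - 4)*(L + √2*√1) = (-4 + o)*(L + √2*1) = (-4 + o)*(L + √2))
v(1, -7)*m(-3) - 13 = (-4*(-7) - 4*√2 - 7*1 + 1*√2)*(-4/(-3)) - 13 = (28 - 4*√2 - 7 + √2)*(-4*(-⅓)) - 13 = (21 - 3*√2)*(4/3) - 13 = (28 - 4*√2) - 13 = 15 - 4*√2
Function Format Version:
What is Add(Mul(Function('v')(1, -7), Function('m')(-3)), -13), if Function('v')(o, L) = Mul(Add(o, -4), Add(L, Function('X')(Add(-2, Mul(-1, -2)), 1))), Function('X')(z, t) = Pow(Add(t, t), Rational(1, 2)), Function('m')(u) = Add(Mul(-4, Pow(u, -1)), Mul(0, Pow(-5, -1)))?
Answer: Add(15, Mul(-4, Pow(2, Rational(1, 2)))) ≈ 9.3431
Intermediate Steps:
Function('m')(u) = Mul(-4, Pow(u, -1)) (Function('m')(u) = Add(Mul(-4, Pow(u, -1)), Mul(0, Rational(-1, 5))) = Add(Mul(-4, Pow(u, -1)), 0) = Mul(-4, Pow(u, -1)))
Function('X')(z, t) = Mul(Pow(2, Rational(1, 2)), Pow(t, Rational(1, 2))) (Function('X')(z, t) = Pow(Mul(2, t), Rational(1, 2)) = Mul(Pow(2, Rational(1, 2)), Pow(t, Rational(1, 2))))
Function('v')(o, L) = Mul(Add(-4, o), Add(L, Pow(2, Rational(1, 2)))) (Function('v')(o, L) = Mul(Add(o, -4), Add(L, Mul(Pow(2, Rational(1, 2)), Pow(1, Rational(1, 2))))) = Mul(Add(-4, o), Add(L, Mul(Pow(2, Rational(1, 2)), 1))) = Mul(Add(-4, o), Add(L, Pow(2, Rational(1, 2)))))
Add(Mul(Function('v')(1, -7), Function('m')(-3)), -13) = Add(Mul(Add(Mul(-4, -7), Mul(-4, Pow(2, Rational(1, 2))), Mul(-7, 1), Mul(1, Pow(2, Rational(1, 2)))), Mul(-4, Pow(-3, -1))), -13) = Add(Mul(Add(28, Mul(-4, Pow(2, Rational(1, 2))), -7, Pow(2, Rational(1, 2))), Mul(-4, Rational(-1, 3))), -13) = Add(Mul(Add(21, Mul(-3, Pow(2, Rational(1, 2)))), Rational(4, 3)), -13) = Add(Add(28, Mul(-4, Pow(2, Rational(1, 2)))), -13) = Add(15, Mul(-4, Pow(2, Rational(1, 2))))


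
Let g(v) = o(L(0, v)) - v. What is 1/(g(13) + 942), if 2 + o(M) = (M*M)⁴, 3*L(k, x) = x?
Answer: 6561/821812768 ≈ 7.9836e-6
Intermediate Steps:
L(k, x) = x/3
o(M) = -2 + M⁸ (o(M) = -2 + (M*M)⁴ = -2 + (M²)⁴ = -2 + M⁸)
g(v) = -2 - v + v⁸/6561 (g(v) = (-2 + (v/3)⁸) - v = (-2 + v⁸/6561) - v = -2 - v + v⁸/6561)
1/(g(13) + 942) = 1/((-2 - 1*13 + (1/6561)*13⁸) + 942) = 1/((-2 - 13 + (1/6561)*815730721) + 942) = 1/((-2 - 13 + 815730721/6561) + 942) = 1/(815632306/6561 + 942) = 1/(821812768/6561) = 6561/821812768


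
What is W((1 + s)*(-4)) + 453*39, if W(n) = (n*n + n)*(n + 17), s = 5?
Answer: 13803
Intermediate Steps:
W(n) = (17 + n)*(n + n²) (W(n) = (n² + n)*(17 + n) = (n + n²)*(17 + n) = (17 + n)*(n + n²))
W((1 + s)*(-4)) + 453*39 = ((1 + 5)*(-4))*(17 + ((1 + 5)*(-4))² + 18*((1 + 5)*(-4))) + 453*39 = (6*(-4))*(17 + (6*(-4))² + 18*(6*(-4))) + 17667 = -24*(17 + (-24)² + 18*(-24)) + 17667 = -24*(17 + 576 - 432) + 17667 = -24*161 + 17667 = -3864 + 17667 = 13803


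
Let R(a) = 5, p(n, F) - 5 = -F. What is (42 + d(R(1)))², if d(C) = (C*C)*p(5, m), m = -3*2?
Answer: 100489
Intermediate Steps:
m = -6
p(n, F) = 5 - F
d(C) = 11*C² (d(C) = (C*C)*(5 - 1*(-6)) = C²*(5 + 6) = C²*11 = 11*C²)
(42 + d(R(1)))² = (42 + 11*5²)² = (42 + 11*25)² = (42 + 275)² = 317² = 100489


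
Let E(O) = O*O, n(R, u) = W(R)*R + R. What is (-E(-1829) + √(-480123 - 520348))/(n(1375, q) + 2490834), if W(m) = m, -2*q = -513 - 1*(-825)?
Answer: -3345241/4382834 + I*√1000471/4382834 ≈ -0.76326 + 0.00022822*I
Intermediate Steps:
q = -156 (q = -(-513 - 1*(-825))/2 = -(-513 + 825)/2 = -½*312 = -156)
n(R, u) = R + R² (n(R, u) = R*R + R = R² + R = R + R²)
E(O) = O²
(-E(-1829) + √(-480123 - 520348))/(n(1375, q) + 2490834) = (-1*(-1829)² + √(-480123 - 520348))/(1375*(1 + 1375) + 2490834) = (-1*3345241 + √(-1000471))/(1375*1376 + 2490834) = (-3345241 + I*√1000471)/(1892000 + 2490834) = (-3345241 + I*√1000471)/4382834 = (-3345241 + I*√1000471)*(1/4382834) = -3345241/4382834 + I*√1000471/4382834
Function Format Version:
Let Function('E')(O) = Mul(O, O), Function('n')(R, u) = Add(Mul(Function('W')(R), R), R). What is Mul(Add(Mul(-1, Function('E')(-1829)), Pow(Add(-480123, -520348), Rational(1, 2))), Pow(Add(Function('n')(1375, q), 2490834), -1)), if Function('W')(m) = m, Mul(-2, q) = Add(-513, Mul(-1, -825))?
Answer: Add(Rational(-3345241, 4382834), Mul(Rational(1, 4382834), I, Pow(1000471, Rational(1, 2)))) ≈ Add(-0.76326, Mul(0.00022822, I))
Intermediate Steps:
q = -156 (q = Mul(Rational(-1, 2), Add(-513, Mul(-1, -825))) = Mul(Rational(-1, 2), Add(-513, 825)) = Mul(Rational(-1, 2), 312) = -156)
Function('n')(R, u) = Add(R, Pow(R, 2)) (Function('n')(R, u) = Add(Mul(R, R), R) = Add(Pow(R, 2), R) = Add(R, Pow(R, 2)))
Function('E')(O) = Pow(O, 2)
Mul(Add(Mul(-1, Function('E')(-1829)), Pow(Add(-480123, -520348), Rational(1, 2))), Pow(Add(Function('n')(1375, q), 2490834), -1)) = Mul(Add(Mul(-1, Pow(-1829, 2)), Pow(Add(-480123, -520348), Rational(1, 2))), Pow(Add(Mul(1375, Add(1, 1375)), 2490834), -1)) = Mul(Add(Mul(-1, 3345241), Pow(-1000471, Rational(1, 2))), Pow(Add(Mul(1375, 1376), 2490834), -1)) = Mul(Add(-3345241, Mul(I, Pow(1000471, Rational(1, 2)))), Pow(Add(1892000, 2490834), -1)) = Mul(Add(-3345241, Mul(I, Pow(1000471, Rational(1, 2)))), Pow(4382834, -1)) = Mul(Add(-3345241, Mul(I, Pow(1000471, Rational(1, 2)))), Rational(1, 4382834)) = Add(Rational(-3345241, 4382834), Mul(Rational(1, 4382834), I, Pow(1000471, Rational(1, 2))))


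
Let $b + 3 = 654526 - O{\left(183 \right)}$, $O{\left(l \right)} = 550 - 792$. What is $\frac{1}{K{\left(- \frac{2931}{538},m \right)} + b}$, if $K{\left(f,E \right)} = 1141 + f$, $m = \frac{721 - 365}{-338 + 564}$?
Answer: $\frac{538}{352874497} \approx 1.5246 \cdot 10^{-6}$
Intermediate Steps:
$m = \frac{178}{113}$ ($m = \frac{356}{226} = 356 \cdot \frac{1}{226} = \frac{178}{113} \approx 1.5752$)
$O{\left(l \right)} = -242$ ($O{\left(l \right)} = 550 - 792 = -242$)
$b = 654765$ ($b = -3 + \left(654526 - -242\right) = -3 + \left(654526 + 242\right) = -3 + 654768 = 654765$)
$\frac{1}{K{\left(- \frac{2931}{538},m \right)} + b} = \frac{1}{\left(1141 - \frac{2931}{538}\right) + 654765} = \frac{1}{\frac{610927}{538} + 654765} = \frac{1}{\frac{352874497}{538}} = \frac{538}{352874497}$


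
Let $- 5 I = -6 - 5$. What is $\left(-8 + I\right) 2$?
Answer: $- \frac{58}{5} \approx -11.6$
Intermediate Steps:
$I = \frac{11}{5}$ ($I = - \frac{-6 - 5}{5} = \left(- \frac{1}{5}\right) \left(-11\right) = \frac{11}{5} \approx 2.2$)
$\left(-8 + I\right) 2 = \left(-8 + \frac{11}{5}\right) 2 = \left(- \frac{29}{5}\right) 2 = - \frac{58}{5}$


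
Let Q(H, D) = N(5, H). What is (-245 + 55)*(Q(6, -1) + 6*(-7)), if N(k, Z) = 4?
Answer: 7220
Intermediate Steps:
Q(H, D) = 4
(-245 + 55)*(Q(6, -1) + 6*(-7)) = (-245 + 55)*(4 + 6*(-7)) = -190*(4 - 42) = -190*(-38) = 7220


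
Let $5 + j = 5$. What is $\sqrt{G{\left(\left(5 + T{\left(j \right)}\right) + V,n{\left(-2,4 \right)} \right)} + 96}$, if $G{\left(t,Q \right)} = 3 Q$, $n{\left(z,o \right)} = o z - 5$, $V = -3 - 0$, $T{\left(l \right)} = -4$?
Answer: $\sqrt{57} \approx 7.5498$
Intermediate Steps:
$j = 0$ ($j = -5 + 5 = 0$)
$V = -3$ ($V = -3 + 0 = -3$)
$n{\left(z,o \right)} = -5 + o z$
$\sqrt{G{\left(\left(5 + T{\left(j \right)}\right) + V,n{\left(-2,4 \right)} \right)} + 96} = \sqrt{3 \left(-5 + 4 \left(-2\right)\right) + 96} = \sqrt{3 \left(-5 - 8\right) + 96} = \sqrt{3 \left(-13\right) + 96} = \sqrt{-39 + 96} = \sqrt{57}$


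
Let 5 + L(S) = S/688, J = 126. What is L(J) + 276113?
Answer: 94981215/344 ≈ 2.7611e+5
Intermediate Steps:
L(S) = -5 + S/688
L(J) + 276113 = (-5 + (1/688)*126) + 276113 = (-5 + 63/344) + 276113 = -1657/344 + 276113 = 94981215/344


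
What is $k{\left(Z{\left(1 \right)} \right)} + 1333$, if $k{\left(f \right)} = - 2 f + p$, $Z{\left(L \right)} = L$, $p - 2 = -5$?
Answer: $1328$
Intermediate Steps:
$p = -3$ ($p = 2 - 5 = -3$)
$k{\left(f \right)} = -3 - 2 f$ ($k{\left(f \right)} = - 2 f - 3 = -3 - 2 f$)
$k{\left(Z{\left(1 \right)} \right)} + 1333 = \left(-3 - 2\right) + 1333 = -5 + 1333 = 1328$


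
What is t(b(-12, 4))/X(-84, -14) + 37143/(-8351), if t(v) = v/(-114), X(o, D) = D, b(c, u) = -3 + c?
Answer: -404119/90668 ≈ -4.4571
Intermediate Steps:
t(v) = -v/114 (t(v) = v*(-1/114) = -v/114)
t(b(-12, 4))/X(-84, -14) + 37143/(-8351) = -(-3 - 12)/114/(-14) + 37143/(-8351) = -1/114*(-15)*(-1/14) + 37143*(-1/8351) = (5/38)*(-1/14) - 37143/8351 = -5/532 - 37143/8351 = -404119/90668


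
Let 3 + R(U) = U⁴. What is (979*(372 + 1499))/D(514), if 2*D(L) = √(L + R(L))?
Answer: 3663418*√69799526927/69799526927 ≈ 13.866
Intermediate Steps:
R(U) = -3 + U⁴
D(L) = √(-3 + L + L⁴)/2 (D(L) = √(L + (-3 + L⁴))/2 = √(-3 + L + L⁴)/2)
(979*(372 + 1499))/D(514) = (979*(372 + 1499))/((√(-3 + 514 + 514⁴)/2)) = (979*1871)/((√(-3 + 514 + 69799526416)/2)) = 1831709/((√69799526927/2)) = 1831709*(2*√69799526927/69799526927) = 3663418*√69799526927/69799526927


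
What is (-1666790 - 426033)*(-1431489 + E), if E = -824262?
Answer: 4720887575073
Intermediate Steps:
(-1666790 - 426033)*(-1431489 + E) = (-1666790 - 426033)*(-1431489 - 824262) = -2092823*(-2255751) = 4720887575073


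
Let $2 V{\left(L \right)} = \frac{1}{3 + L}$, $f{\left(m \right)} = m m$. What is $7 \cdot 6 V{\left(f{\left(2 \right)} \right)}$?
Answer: $3$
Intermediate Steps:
$f{\left(m \right)} = m^{2}$
$V{\left(L \right)} = \frac{1}{2 \left(3 + L\right)}$
$7 \cdot 6 V{\left(f{\left(2 \right)} \right)} = 7 \cdot 6 \frac{1}{2 \left(3 + 2^{2}\right)} = 42 \frac{1}{2 \left(3 + 4\right)} = 42 \frac{1}{2 \cdot 7} = 42 \cdot \frac{1}{2} \cdot \frac{1}{7} = 42 \cdot \frac{1}{14} = 3$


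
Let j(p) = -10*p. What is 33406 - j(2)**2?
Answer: 33006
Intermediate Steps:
33406 - j(2)**2 = 33406 - (-10*2)**2 = 33406 - 1*(-20)**2 = 33406 - 1*400 = 33406 - 400 = 33006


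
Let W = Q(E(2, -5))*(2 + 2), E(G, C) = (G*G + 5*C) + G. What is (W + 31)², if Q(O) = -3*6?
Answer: 1681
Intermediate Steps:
E(G, C) = G + G² + 5*C (E(G, C) = (G² + 5*C) + G = G + G² + 5*C)
Q(O) = -18
W = -72 (W = -18*(2 + 2) = -18*4 = -72)
(W + 31)² = (-72 + 31)² = (-41)² = 1681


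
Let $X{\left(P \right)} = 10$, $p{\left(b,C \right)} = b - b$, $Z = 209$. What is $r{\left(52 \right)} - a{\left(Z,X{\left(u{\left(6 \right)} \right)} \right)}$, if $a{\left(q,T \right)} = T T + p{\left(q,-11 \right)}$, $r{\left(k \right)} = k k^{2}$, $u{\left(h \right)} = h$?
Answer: $140508$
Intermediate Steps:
$p{\left(b,C \right)} = 0$
$r{\left(k \right)} = k^{3}$
$a{\left(q,T \right)} = T^{2}$ ($a{\left(q,T \right)} = T T + 0 = T^{2} + 0 = T^{2}$)
$r{\left(52 \right)} - a{\left(Z,X{\left(u{\left(6 \right)} \right)} \right)} = 52^{3} - 10^{2} = 140608 - 100 = 140508$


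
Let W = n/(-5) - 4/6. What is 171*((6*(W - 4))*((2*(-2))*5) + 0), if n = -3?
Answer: 83448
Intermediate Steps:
W = -1/15 (W = -3/(-5) - 4/6 = -3*(-⅕) - 4*⅙ = ⅗ - ⅔ = -1/15 ≈ -0.066667)
171*((6*(W - 4))*((2*(-2))*5) + 0) = 171*((6*(-1/15 - 4))*((2*(-2))*5) + 0) = 171*((6*(-61/15))*(-4*5) + 0) = 171*(-122/5*(-20) + 0) = 171*(488 + 0) = 171*488 = 83448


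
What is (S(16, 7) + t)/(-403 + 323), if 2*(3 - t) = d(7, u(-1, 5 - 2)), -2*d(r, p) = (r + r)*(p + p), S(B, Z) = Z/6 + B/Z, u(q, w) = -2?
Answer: 317/3360 ≈ 0.094345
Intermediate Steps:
S(B, Z) = Z/6 + B/Z (S(B, Z) = Z*(⅙) + B/Z = Z/6 + B/Z)
d(r, p) = -2*p*r (d(r, p) = -(r + r)*(p + p)/2 = -2*r*2*p/2 = -2*p*r)
t = -11 (t = 3 - (-1)*(-2)*7 = 3 - ½*28 = 3 - 14 = -11)
(S(16, 7) + t)/(-403 + 323) = (((⅙)*7 + 16/7) - 11)/(-403 + 323) = ((7/6 + 16*(⅐)) - 11)/(-80) = ((7/6 + 16/7) - 11)*(-1/80) = (145/42 - 11)*(-1/80) = -317/42*(-1/80) = 317/3360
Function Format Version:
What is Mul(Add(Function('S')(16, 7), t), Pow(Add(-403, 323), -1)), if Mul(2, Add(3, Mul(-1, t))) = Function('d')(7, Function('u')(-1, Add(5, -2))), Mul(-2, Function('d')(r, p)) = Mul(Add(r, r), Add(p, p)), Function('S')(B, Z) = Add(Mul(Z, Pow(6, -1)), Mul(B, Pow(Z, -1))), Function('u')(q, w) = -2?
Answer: Rational(317, 3360) ≈ 0.094345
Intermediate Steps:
Function('S')(B, Z) = Add(Mul(Rational(1, 6), Z), Mul(B, Pow(Z, -1))) (Function('S')(B, Z) = Add(Mul(Z, Rational(1, 6)), Mul(B, Pow(Z, -1))) = Add(Mul(Rational(1, 6), Z), Mul(B, Pow(Z, -1))))
Function('d')(r, p) = Mul(-2, p, r) (Function('d')(r, p) = Mul(Rational(-1, 2), Mul(Add(r, r), Add(p, p))) = Mul(Rational(-1, 2), Mul(Mul(2, r), Mul(2, p))) = Mul(Rational(-1, 2), Mul(4, p, r)) = Mul(-2, p, r))
t = -11 (t = Add(3, Mul(Rational(-1, 2), Mul(-2, -2, 7))) = Add(3, Mul(Rational(-1, 2), 28)) = Add(3, -14) = -11)
Mul(Add(Function('S')(16, 7), t), Pow(Add(-403, 323), -1)) = Mul(Add(Add(Mul(Rational(1, 6), 7), Mul(16, Pow(7, -1))), -11), Pow(Add(-403, 323), -1)) = Mul(Add(Add(Rational(7, 6), Mul(16, Rational(1, 7))), -11), Pow(-80, -1)) = Mul(Add(Add(Rational(7, 6), Rational(16, 7)), -11), Rational(-1, 80)) = Mul(Add(Rational(145, 42), -11), Rational(-1, 80)) = Mul(Rational(-317, 42), Rational(-1, 80)) = Rational(317, 3360)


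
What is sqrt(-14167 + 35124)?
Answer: sqrt(20957) ≈ 144.77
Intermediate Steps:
sqrt(-14167 + 35124) = sqrt(20957)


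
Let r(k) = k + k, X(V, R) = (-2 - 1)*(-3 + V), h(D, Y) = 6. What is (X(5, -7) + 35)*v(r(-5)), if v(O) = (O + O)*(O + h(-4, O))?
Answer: 2320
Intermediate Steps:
X(V, R) = 9 - 3*V (X(V, R) = -3*(-3 + V) = 9 - 3*V)
r(k) = 2*k
v(O) = 2*O*(6 + O) (v(O) = (O + O)*(O + 6) = (2*O)*(6 + O) = 2*O*(6 + O))
(X(5, -7) + 35)*v(r(-5)) = ((9 - 3*5) + 35)*(2*(2*(-5))*(6 + 2*(-5))) = ((9 - 15) + 35)*(2*(-10)*(6 - 10)) = (-6 + 35)*(2*(-10)*(-4)) = 29*80 = 2320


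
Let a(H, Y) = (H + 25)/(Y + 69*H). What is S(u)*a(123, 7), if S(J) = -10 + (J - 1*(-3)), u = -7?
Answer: -1036/4247 ≈ -0.24394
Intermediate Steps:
a(H, Y) = (25 + H)/(Y + 69*H)
S(J) = -7 + J (S(J) = -10 + (J + 3) = -10 + (3 + J) = -7 + J)
S(u)*a(123, 7) = (-7 - 7)*((25 + 123)/(7 + 69*123)) = -14*148/(7 + 8487) = -14*148/8494 = -7*148/4247 = -14*74/4247 = -1036/4247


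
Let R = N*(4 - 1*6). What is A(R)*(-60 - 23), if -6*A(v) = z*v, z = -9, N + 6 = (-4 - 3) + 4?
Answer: -2241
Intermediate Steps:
N = -9 (N = -6 + ((-4 - 3) + 4) = -6 + (-7 + 4) = -6 - 3 = -9)
R = 18 (R = -9*(4 - 1*6) = -9*(4 - 6) = -9*(-2) = 18)
A(v) = 3*v/2 (A(v) = -(-3)*v/2 = 3*v/2)
A(R)*(-60 - 23) = ((3/2)*18)*(-60 - 23) = 27*(-83) = -2241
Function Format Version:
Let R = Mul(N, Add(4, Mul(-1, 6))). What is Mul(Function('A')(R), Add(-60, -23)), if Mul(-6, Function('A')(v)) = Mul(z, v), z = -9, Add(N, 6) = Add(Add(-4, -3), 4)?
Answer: -2241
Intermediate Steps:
N = -9 (N = Add(-6, Add(Add(-4, -3), 4)) = Add(-6, Add(-7, 4)) = Add(-6, -3) = -9)
R = 18 (R = Mul(-9, Add(4, Mul(-1, 6))) = Mul(-9, Add(4, -6)) = Mul(-9, -2) = 18)
Function('A')(v) = Mul(Rational(3, 2), v) (Function('A')(v) = Mul(Rational(-1, 6), Mul(-9, v)) = Mul(Rational(3, 2), v))
Mul(Function('A')(R), Add(-60, -23)) = Mul(Mul(Rational(3, 2), 18), Add(-60, -23)) = Mul(27, -83) = -2241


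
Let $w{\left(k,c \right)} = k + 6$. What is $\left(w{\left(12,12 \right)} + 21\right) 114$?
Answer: $4446$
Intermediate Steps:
$w{\left(k,c \right)} = 6 + k$
$\left(w{\left(12,12 \right)} + 21\right) 114 = \left(\left(6 + 12\right) + 21\right) 114 = \left(18 + 21\right) 114 = 39 \cdot 114 = 4446$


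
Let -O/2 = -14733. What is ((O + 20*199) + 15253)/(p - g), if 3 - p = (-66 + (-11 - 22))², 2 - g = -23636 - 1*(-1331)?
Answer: -48699/32105 ≈ -1.5169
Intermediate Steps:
O = 29466 (O = -2*(-14733) = 29466)
g = 22307 (g = 2 - (-23636 - 1*(-1331)) = 2 - (-23636 + 1331) = 2 - 1*(-22305) = 2 + 22305 = 22307)
p = -9798 (p = 3 - (-66 + (-11 - 22))² = 3 - (-66 - 33)² = 3 - 1*(-99)² = 3 - 1*9801 = 3 - 9801 = -9798)
((O + 20*199) + 15253)/(p - g) = ((29466 + 20*199) + 15253)/(-9798 - 1*22307) = ((29466 + 3980) + 15253)/(-9798 - 22307) = (33446 + 15253)/(-32105) = 48699*(-1/32105) = -48699/32105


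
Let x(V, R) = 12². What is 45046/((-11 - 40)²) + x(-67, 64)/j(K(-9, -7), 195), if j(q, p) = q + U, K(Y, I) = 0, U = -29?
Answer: 931790/75429 ≈ 12.353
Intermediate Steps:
x(V, R) = 144
j(q, p) = -29 + q (j(q, p) = q - 29 = -29 + q)
45046/((-11 - 40)²) + x(-67, 64)/j(K(-9, -7), 195) = 45046/((-11 - 40)²) + 144/(-29 + 0) = 45046/((-51)²) + 144/(-29) = 45046/2601 + 144*(-1/29) = 45046*(1/2601) - 144/29 = 45046/2601 - 144/29 = 931790/75429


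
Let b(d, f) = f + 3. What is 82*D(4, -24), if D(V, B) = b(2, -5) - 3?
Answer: -410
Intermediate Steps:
b(d, f) = 3 + f
D(V, B) = -5 (D(V, B) = (3 - 5) - 3 = -2 - 3 = -5)
82*D(4, -24) = 82*(-5) = -410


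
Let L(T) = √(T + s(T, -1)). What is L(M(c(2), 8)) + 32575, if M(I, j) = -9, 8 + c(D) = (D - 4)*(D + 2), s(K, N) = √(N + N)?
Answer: 32575 + √(-9 + I*√2) ≈ 32575.0 + 3.0092*I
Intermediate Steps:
s(K, N) = √2*√N (s(K, N) = √(2*N) = √2*√N)
c(D) = -8 + (-4 + D)*(2 + D) (c(D) = -8 + (D - 4)*(D + 2) = -8 + (-4 + D)*(2 + D))
L(T) = √(T + I*√2) (L(T) = √(T + √2*√(-1)) = √(T + √2*I) = √(T + I*√2))
L(M(c(2), 8)) + 32575 = √(-9 + I*√2) + 32575 = 32575 + √(-9 + I*√2)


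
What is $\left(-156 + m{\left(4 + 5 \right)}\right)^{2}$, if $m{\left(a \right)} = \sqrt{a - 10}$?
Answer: $\left(156 - i\right)^{2} \approx 24335.0 - 312.0 i$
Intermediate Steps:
$m{\left(a \right)} = \sqrt{-10 + a}$
$\left(-156 + m{\left(4 + 5 \right)}\right)^{2} = \left(-156 + \sqrt{-10 + \left(4 + 5\right)}\right)^{2} = \left(-156 + \sqrt{-10 + 9}\right)^{2} = \left(-156 + \sqrt{-1}\right)^{2} = \left(-156 + i\right)^{2}$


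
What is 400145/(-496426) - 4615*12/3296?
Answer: -3601368725/204527512 ≈ -17.608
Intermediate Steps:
400145/(-496426) - 4615*12/3296 = 400145*(-1/496426) - 55380*1/3296 = -400145/496426 - 13845/824 = -3601368725/204527512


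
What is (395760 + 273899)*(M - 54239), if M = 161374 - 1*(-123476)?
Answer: 154430731649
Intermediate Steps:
M = 284850 (M = 161374 + 123476 = 284850)
(395760 + 273899)*(M - 54239) = (395760 + 273899)*(284850 - 54239) = 669659*230611 = 154430731649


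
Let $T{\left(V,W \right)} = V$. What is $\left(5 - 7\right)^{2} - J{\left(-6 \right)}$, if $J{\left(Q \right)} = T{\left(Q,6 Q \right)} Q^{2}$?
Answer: $220$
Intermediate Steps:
$J{\left(Q \right)} = Q^{3}$ ($J{\left(Q \right)} = Q Q^{2} = Q^{3}$)
$\left(5 - 7\right)^{2} - J{\left(-6 \right)} = \left(5 - 7\right)^{2} - \left(-6\right)^{3} = \left(-2\right)^{2} - -216 = 4 + 216 = 220$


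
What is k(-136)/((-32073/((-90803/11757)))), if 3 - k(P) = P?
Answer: 12621617/377082261 ≈ 0.033472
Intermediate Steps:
k(P) = 3 - P
k(-136)/((-32073/((-90803/11757)))) = (3 - 1*(-136))/((-32073/((-90803/11757)))) = (3 + 136)/((-32073/((-90803*1/11757)))) = 139/((-32073/(-90803/11757))) = 139/((-32073*(-11757/90803))) = 139/(377082261/90803) = 139*(90803/377082261) = 12621617/377082261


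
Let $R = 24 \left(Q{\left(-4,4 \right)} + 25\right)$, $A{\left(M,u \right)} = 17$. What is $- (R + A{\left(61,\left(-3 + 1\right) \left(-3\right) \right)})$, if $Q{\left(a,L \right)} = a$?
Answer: $-521$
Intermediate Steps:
$R = 504$ ($R = 24 \left(-4 + 25\right) = 24 \cdot 21 = 504$)
$- (R + A{\left(61,\left(-3 + 1\right) \left(-3\right) \right)}) = - (504 + 17) = \left(-1\right) 521 = -521$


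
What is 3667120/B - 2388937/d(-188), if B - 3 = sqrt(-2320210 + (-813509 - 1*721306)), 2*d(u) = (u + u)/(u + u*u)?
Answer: 861082024553903/1927517 - 9167800*I*sqrt(154201)/1927517 ≈ 4.4673e+8 - 1867.7*I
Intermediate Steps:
d(u) = u/(u + u**2) (d(u) = ((u + u)/(u + u*u))/2 = ((2*u)/(u + u**2))/2 = (2*u/(u + u**2))/2 = u/(u + u**2))
B = 3 + 5*I*sqrt(154201) (B = 3 + sqrt(-2320210 + (-813509 - 1*721306)) = 3 + sqrt(-2320210 + (-813509 - 721306)) = 3 + sqrt(-2320210 - 1534815) = 3 + sqrt(-3855025) = 3 + 5*I*sqrt(154201) ≈ 3.0 + 1963.4*I)
3667120/B - 2388937/d(-188) = 3667120/(3 + 5*I*sqrt(154201)) - 2388937/(1/(1 - 188)) = 3667120/(3 + 5*I*sqrt(154201)) - 2388937/(1/(-187)) = 3667120/(3 + 5*I*sqrt(154201)) - 2388937/(-1/187) = 3667120/(3 + 5*I*sqrt(154201)) - 2388937*(-187) = 3667120/(3 + 5*I*sqrt(154201)) + 446731219 = 446731219 + 3667120/(3 + 5*I*sqrt(154201))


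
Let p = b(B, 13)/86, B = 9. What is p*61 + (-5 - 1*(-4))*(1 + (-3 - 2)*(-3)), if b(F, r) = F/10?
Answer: -13211/860 ≈ -15.362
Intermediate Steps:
b(F, r) = F/10 (b(F, r) = F*(⅒) = F/10)
p = 9/860 (p = ((⅒)*9)/86 = (9/10)*(1/86) = 9/860 ≈ 0.010465)
p*61 + (-5 - 1*(-4))*(1 + (-3 - 2)*(-3)) = (9/860)*61 + (-5 - 1*(-4))*(1 + (-3 - 2)*(-3)) = 549/860 + (-5 + 4)*(1 - 5*(-3)) = 549/860 - (1 + 15) = 549/860 - 1*16 = 549/860 - 16 = -13211/860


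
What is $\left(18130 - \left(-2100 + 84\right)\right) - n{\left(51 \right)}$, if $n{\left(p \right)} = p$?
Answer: $20095$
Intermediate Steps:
$\left(18130 - \left(-2100 + 84\right)\right) - n{\left(51 \right)} = \left(18130 - \left(-2100 + 84\right)\right) - 51 = \left(18130 - -2016\right) - 51 = \left(18130 + 2016\right) - 51 = 20146 - 51 = 20095$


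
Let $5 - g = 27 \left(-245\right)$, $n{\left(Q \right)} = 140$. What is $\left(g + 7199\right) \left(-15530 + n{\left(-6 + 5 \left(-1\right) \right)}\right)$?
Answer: $-212674410$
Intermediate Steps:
$g = 6620$ ($g = 5 - 27 \left(-245\right) = 5 - -6615 = 5 + 6615 = 6620$)
$\left(g + 7199\right) \left(-15530 + n{\left(-6 + 5 \left(-1\right) \right)}\right) = \left(6620 + 7199\right) \left(-15530 + 140\right) = 13819 \left(-15390\right) = -212674410$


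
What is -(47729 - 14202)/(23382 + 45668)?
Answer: -33527/69050 ≈ -0.48555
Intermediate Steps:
-(47729 - 14202)/(23382 + 45668) = -33527/69050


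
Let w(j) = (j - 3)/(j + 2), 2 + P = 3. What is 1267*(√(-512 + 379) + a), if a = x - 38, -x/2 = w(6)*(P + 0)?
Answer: -196385/4 + 1267*I*√133 ≈ -49096.0 + 14612.0*I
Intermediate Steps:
P = 1 (P = -2 + 3 = 1)
w(j) = (-3 + j)/(2 + j)
x = -¾ (x = -2*(-3 + 6)/(2 + 6)*(1 + 0) = -2*3/8 = -¾ ≈ -0.75000)
a = -155/4 (a = -¾ - 38 = -155/4 ≈ -38.750)
1267*(√(-512 + 379) + a) = 1267*(√(-512 + 379) - 155/4) = 1267*(√(-133) - 155/4) = 1267*(I*√133 - 155/4) = 1267*(-155/4 + I*√133) = -196385/4 + 1267*I*√133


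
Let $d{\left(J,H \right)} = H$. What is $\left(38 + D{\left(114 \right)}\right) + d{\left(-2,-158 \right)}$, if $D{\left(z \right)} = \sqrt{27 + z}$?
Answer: $-120 + \sqrt{141} \approx -108.13$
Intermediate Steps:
$\left(38 + D{\left(114 \right)}\right) + d{\left(-2,-158 \right)} = \left(38 + \sqrt{27 + 114}\right) - 158 = \left(38 + \sqrt{141}\right) - 158 = -120 + \sqrt{141}$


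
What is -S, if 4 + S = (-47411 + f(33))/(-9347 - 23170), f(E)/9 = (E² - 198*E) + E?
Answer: 33949/32517 ≈ 1.0440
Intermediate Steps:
f(E) = -1773*E + 9*E² (f(E) = 9*((E² - 198*E) + E) = 9*(E² - 197*E) = -1773*E + 9*E²)
S = -33949/32517 (S = -4 + (-47411 + 9*33*(-197 + 33))/(-9347 - 23170) = -4 + (-47411 + 9*33*(-164))/(-32517) = -4 + (-47411 - 48708)*(-1/32517) = -4 - 96119*(-1/32517) = -4 + 96119/32517 = -33949/32517 ≈ -1.0440)
-S = -1*(-33949/32517) = 33949/32517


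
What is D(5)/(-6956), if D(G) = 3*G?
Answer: -15/6956 ≈ -0.0021564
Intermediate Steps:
D(5)/(-6956) = (3*5)/(-6956) = 15*(-1/6956) = -15/6956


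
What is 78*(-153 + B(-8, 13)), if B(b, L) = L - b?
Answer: -10296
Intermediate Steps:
78*(-153 + B(-8, 13)) = 78*(-153 + (13 - 1*(-8))) = 78*(-153 + (13 + 8)) = 78*(-153 + 21) = 78*(-132) = -10296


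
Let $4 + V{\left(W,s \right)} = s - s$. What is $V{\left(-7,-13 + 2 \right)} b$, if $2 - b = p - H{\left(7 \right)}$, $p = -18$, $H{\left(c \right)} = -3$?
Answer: $-68$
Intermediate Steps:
$V{\left(W,s \right)} = -4$ ($V{\left(W,s \right)} = -4 + \left(s - s\right) = -4 + 0 = -4$)
$b = 17$ ($b = 2 - \left(-18 - -3\right) = 2 - \left(-18 + 3\right) = 2 - -15 = 2 + 15 = 17$)
$V{\left(-7,-13 + 2 \right)} b = \left(-4\right) 17 = -68$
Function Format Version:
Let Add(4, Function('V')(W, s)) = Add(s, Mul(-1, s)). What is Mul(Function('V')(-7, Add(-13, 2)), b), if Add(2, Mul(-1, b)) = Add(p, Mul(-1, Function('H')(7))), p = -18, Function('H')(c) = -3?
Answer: -68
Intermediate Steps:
Function('V')(W, s) = -4 (Function('V')(W, s) = Add(-4, Add(s, Mul(-1, s))) = Add(-4, 0) = -4)
b = 17 (b = Add(2, Mul(-1, Add(-18, Mul(-1, -3)))) = Add(2, Mul(-1, Add(-18, 3))) = Add(2, Mul(-1, -15)) = Add(2, 15) = 17)
Mul(Function('V')(-7, Add(-13, 2)), b) = Mul(-4, 17) = -68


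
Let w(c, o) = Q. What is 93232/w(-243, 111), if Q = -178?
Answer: -46616/89 ≈ -523.78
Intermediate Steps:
w(c, o) = -178
93232/w(-243, 111) = 93232/(-178) = 93232*(-1/178) = -46616/89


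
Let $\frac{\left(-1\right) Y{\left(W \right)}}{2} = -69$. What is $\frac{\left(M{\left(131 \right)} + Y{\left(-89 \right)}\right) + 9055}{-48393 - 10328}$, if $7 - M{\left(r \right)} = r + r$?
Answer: $- \frac{8938}{58721} \approx -0.15221$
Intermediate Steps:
$Y{\left(W \right)} = 138$ ($Y{\left(W \right)} = \left(-2\right) \left(-69\right) = 138$)
$M{\left(r \right)} = 7 - 2 r$ ($M{\left(r \right)} = 7 - \left(r + r\right) = 7 - 2 r$)
$\frac{\left(M{\left(131 \right)} + Y{\left(-89 \right)}\right) + 9055}{-48393 - 10328} = \frac{\left(\left(7 - 262\right) + 138\right) + 9055}{-48393 - 10328} = \frac{\left(\left(7 - 262\right) + 138\right) + 9055}{-58721} = \left(\left(-255 + 138\right) + 9055\right) \left(- \frac{1}{58721}\right) = \left(-117 + 9055\right) \left(- \frac{1}{58721}\right) = 8938 \left(- \frac{1}{58721}\right) = - \frac{8938}{58721}$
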